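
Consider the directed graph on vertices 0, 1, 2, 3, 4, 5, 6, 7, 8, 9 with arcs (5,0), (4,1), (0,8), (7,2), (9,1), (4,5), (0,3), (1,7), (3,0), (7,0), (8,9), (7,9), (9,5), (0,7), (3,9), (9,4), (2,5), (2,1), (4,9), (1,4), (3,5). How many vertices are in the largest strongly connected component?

9

{0, 1, 2, 3, 4, 5, 7, 8, 9} are all mutually reachable — one SCC of size 9.
{6} is an SCC by itself.
The largest has 9 vertices.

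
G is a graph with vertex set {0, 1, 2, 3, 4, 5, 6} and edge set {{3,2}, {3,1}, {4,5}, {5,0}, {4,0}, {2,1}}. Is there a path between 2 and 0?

No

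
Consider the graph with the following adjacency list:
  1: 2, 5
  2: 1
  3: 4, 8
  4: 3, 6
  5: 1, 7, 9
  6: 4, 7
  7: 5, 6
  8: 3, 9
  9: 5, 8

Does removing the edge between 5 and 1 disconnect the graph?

Yes

Removing 5-1 leaves no path between 5 and 1: the component count goes from 1 to 2. So it is a bridge.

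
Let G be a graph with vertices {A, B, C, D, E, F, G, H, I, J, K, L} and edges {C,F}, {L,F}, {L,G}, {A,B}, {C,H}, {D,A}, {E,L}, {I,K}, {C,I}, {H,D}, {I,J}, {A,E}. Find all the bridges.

The edges on the cycle C-H-D-A-E-L-F-C are not bridges since each lies on that cycle.
But removing J - I disconnects J from I; removing B - A disconnects B from A; removing C - I disconnects C from I; removing K - I disconnects K from I — these are bridges.
In total 5 edges are bridges.

A-B, C-I, G-L, I-J, I-K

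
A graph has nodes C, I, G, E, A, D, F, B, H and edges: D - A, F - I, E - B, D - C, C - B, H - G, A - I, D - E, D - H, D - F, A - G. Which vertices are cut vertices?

D

Removing D increases the component count from 1 to 2, so D is a cut vertex.
By contrast removing I leaves 1 component; it is not a cut vertex. No other vertex is a cut vertex either.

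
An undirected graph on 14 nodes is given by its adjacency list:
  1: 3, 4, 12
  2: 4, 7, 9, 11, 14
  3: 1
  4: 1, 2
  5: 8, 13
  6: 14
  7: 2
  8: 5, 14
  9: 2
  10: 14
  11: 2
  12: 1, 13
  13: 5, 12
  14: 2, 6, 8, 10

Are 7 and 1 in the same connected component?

Yes

From 7 we can reach 1, 2, 3, 4, 5, 6, 7, 8, 9, 10, 11, 12, 13, 14, which includes 1.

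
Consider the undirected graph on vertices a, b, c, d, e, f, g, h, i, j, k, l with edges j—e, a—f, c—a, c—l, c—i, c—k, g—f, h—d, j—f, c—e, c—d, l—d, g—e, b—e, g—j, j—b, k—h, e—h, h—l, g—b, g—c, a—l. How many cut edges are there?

The edges on the cycle g-j-e-c-g are not bridges since each lies on that cycle.
But removing c—i disconnects c from i — this is a bridge.

1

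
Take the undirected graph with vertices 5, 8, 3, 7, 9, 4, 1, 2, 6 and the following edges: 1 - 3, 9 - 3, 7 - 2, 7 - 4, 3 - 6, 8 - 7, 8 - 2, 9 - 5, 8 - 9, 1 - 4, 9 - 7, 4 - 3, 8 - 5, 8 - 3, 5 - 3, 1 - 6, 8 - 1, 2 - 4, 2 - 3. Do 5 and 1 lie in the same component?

From 5 we can reach 1, 2, 3, 4, 5, 6, 7, 8, 9, which includes 1.

Yes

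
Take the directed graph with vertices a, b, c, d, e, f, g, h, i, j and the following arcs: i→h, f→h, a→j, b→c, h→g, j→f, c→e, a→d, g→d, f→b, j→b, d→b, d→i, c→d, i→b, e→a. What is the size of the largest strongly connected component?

{a, b, c, d, e, f, g, h, i, j} are all mutually reachable — one SCC of size 10.
The largest has 10 vertices.

10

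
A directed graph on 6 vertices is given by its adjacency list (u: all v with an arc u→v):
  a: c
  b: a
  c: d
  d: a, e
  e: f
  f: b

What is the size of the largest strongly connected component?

{a, b, c, d, e, f} are all mutually reachable — one SCC of size 6.
The largest has 6 vertices.

6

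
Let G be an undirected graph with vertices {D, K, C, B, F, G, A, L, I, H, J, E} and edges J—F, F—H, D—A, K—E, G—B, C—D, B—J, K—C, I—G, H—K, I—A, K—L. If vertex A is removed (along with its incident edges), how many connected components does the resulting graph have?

1

With A gone, the remaining components are: {B, C, D, E, F, G, H, I, J, K, L}.
That is 1 component.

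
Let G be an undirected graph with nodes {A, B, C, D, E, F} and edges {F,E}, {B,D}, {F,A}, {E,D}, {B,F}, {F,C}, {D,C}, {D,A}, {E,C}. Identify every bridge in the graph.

none

The edges on the cycle B-F-E-C-D-B are not bridges since each lies on that cycle.
Every edge lies on some cycle, so there are no bridges.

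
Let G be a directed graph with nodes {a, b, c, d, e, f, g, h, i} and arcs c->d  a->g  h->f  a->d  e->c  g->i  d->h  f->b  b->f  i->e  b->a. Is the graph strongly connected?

Yes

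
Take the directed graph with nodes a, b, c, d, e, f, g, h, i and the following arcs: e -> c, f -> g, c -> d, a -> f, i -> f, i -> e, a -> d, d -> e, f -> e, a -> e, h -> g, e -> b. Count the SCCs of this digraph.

7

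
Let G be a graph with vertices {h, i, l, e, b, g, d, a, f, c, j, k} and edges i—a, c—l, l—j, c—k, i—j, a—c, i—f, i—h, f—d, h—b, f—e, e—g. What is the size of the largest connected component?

12

Starting from a we can reach a, b, c, d, e, f, g, h, i, j, k, l. That is one component of size 12.
The largest has 12 vertices.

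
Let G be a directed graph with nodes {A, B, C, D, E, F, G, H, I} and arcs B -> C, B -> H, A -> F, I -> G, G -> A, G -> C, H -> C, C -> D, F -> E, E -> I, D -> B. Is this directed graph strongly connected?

No

There is no directed path from C to G, so the graph is not strongly connected.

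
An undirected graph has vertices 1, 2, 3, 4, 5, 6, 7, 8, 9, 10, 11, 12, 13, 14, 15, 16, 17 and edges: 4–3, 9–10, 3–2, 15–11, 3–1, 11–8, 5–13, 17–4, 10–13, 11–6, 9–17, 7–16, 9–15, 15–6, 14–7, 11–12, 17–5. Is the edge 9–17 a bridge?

After removing 9–17, the path 9-10-13-5-17 still connects them, so the edge is not a bridge.

No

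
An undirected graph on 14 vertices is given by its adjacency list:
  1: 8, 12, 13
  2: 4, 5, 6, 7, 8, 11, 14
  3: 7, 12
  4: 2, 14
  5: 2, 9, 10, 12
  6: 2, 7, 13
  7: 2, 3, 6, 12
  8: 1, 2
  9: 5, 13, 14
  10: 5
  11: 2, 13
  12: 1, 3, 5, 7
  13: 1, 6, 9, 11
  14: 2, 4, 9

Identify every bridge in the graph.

10-5

The edges on the cycle 2-7-12-1-13-6-2 are not bridges since each lies on that cycle.
But removing 5-10 disconnects 5 from 10 — this is a bridge.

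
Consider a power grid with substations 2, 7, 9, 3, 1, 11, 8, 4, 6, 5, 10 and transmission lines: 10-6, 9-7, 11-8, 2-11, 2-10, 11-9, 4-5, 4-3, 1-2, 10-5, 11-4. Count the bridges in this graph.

The edges on the cycle 2-11-4-5-10-2 are not bridges since each lies on that cycle.
But removing 2-1 disconnects 2 from 1; removing 9-7 disconnects 9 from 7; removing 3-4 disconnects 3 from 4; removing 9-11 disconnects 9 from 11 — these are bridges.
In total 6 edges are bridges.

6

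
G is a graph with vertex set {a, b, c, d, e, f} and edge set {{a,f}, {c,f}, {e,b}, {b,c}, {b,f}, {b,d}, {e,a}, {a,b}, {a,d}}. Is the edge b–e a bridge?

No

After removing b–e, the path b-a-e still connects them, so the edge is not a bridge.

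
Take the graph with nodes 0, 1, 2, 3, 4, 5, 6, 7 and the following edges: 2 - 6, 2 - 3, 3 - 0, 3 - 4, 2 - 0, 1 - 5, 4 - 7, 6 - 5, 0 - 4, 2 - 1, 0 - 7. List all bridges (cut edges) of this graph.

The edges on the cycle 2-1-5-6-2 are not bridges since each lies on that cycle.
Every edge lies on some cycle, so there are no bridges.

none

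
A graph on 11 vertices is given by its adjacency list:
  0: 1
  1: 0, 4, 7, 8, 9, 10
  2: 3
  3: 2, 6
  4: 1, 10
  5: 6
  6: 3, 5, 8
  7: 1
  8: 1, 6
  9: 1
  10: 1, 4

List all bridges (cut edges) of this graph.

0-1, 1-7, 1-8, 1-9, 2-3, 3-6, 5-6, 6-8

The edges on the cycle 10-1-4-10 are not bridges since each lies on that cycle.
But removing 1-9 disconnects 1 from 9; removing 1-7 disconnects 1 from 7; removing 6-3 disconnects 6 from 3; removing 5-6 disconnects 5 from 6 — these are bridges.
In total 8 edges are bridges.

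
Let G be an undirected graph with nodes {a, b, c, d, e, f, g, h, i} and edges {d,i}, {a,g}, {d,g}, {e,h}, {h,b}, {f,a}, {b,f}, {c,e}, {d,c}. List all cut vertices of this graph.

Removing d increases the component count from 1 to 2, so d is a cut vertex.
By contrast removing a leaves 1 component; it is not a cut vertex. No other vertex is a cut vertex either.

d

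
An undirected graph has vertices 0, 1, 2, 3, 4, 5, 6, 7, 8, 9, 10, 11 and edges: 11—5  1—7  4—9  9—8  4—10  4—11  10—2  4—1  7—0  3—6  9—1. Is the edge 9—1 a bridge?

No

After removing 9—1, the path 9-4-1 still connects them, so the edge is not a bridge.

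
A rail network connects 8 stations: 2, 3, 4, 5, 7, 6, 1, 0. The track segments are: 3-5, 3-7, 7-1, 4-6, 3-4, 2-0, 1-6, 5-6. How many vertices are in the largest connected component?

Starting from 0 we can reach 0, 2. That is one component of size 2.
Starting from 1 we can reach 1, 3, 4, 5, 6, 7. That is one component of size 6.
The largest has 6 vertices.

6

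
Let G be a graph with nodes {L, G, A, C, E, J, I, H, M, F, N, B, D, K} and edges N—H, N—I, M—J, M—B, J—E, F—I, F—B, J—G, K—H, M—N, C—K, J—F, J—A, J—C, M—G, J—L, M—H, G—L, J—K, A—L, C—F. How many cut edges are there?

1

The edges on the cycle J-A-L-G-J are not bridges since each lies on that cycle.
But removing E—J disconnects E from J — this is a bridge.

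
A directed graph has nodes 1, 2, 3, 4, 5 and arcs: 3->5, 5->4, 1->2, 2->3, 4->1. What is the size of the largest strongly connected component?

{1, 2, 3, 4, 5} are all mutually reachable — one SCC of size 5.
The largest has 5 vertices.

5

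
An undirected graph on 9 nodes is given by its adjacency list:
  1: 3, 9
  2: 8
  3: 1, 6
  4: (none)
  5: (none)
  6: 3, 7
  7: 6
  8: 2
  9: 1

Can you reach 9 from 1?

Yes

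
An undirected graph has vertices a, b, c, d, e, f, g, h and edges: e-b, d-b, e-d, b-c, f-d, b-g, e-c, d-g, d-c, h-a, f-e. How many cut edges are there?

1

The edges on the cycle e-d-c-b-e are not bridges since each lies on that cycle.
But removing h-a disconnects h from a — this is a bridge.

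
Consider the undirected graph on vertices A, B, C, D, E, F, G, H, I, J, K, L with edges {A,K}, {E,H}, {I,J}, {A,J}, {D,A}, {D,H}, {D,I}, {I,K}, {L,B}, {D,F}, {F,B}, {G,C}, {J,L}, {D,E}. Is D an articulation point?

Yes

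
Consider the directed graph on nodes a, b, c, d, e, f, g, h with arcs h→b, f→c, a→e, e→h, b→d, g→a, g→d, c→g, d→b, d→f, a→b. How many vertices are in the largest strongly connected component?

8

{a, b, c, d, e, f, g, h} are all mutually reachable — one SCC of size 8.
The largest has 8 vertices.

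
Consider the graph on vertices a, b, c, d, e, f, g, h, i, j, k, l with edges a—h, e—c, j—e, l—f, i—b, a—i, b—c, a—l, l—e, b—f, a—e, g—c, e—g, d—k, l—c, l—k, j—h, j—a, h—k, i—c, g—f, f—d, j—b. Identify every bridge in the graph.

none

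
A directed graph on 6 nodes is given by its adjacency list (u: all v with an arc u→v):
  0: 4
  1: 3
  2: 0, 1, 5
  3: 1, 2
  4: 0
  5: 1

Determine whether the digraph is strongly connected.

No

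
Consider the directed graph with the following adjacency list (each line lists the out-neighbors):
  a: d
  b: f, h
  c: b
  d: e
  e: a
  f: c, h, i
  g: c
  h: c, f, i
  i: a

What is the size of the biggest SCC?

{b, c, f, h} are all mutually reachable — one SCC of size 4.
{a, d, e} are all mutually reachable — one SCC of size 3.
{i} is an SCC by itself.
{g} is an SCC by itself.
The largest has 4 vertices.

4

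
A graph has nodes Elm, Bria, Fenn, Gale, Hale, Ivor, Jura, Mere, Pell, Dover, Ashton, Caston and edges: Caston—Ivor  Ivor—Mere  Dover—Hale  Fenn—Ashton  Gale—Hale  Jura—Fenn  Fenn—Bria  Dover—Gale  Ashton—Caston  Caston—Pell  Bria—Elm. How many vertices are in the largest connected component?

Starting from Gale we can reach Gale, Hale, Dover. That is one component of size 3.
Starting from Elm we can reach Elm, Bria, Fenn, Ivor, Jura, Mere, Pell, Ashton, Caston. That is one component of size 9.
The largest has 9 vertices.

9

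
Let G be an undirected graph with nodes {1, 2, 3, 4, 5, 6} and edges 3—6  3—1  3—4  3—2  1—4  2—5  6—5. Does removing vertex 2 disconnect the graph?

Deleting 2 leaves 1 component (was 1) (its neighbors 3, 5 remain connected to each other), so 2 is not a cut vertex.

No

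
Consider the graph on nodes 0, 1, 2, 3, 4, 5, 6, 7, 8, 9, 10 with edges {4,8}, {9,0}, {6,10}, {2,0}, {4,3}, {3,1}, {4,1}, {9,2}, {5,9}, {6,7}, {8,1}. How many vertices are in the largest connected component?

4

Starting from 6 we can reach 6, 7, 10. That is one component of size 3.
Starting from 1 we can reach 1, 3, 4, 8. That is one component of size 4.
Starting from 0 we can reach 0, 2, 5, 9. That is one component of size 4.
The largest has 4 vertices.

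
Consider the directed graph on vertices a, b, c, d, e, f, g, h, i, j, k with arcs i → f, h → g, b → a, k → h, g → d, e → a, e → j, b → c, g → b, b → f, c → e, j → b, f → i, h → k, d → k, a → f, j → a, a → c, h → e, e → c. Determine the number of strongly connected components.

{a, b, c, e, j} are all mutually reachable — one SCC of size 5.
{d, g, h, k} are all mutually reachable — one SCC of size 4.
{f, i} are all mutually reachable — one SCC of size 2.
That gives 3 strongly connected components.

3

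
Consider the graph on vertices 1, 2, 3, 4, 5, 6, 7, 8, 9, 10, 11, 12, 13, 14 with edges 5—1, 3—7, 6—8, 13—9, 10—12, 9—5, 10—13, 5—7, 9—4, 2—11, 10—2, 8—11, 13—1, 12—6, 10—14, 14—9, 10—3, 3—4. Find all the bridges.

none

The edges on the cycle 10-12-6-8-11-2-10 are not bridges since each lies on that cycle.
Every edge lies on some cycle, so there are no bridges.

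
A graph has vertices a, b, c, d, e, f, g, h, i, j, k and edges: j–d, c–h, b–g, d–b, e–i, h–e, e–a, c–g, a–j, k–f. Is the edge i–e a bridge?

Removing i–e leaves no path between i and e: the component count goes from 2 to 3. So it is a bridge.

Yes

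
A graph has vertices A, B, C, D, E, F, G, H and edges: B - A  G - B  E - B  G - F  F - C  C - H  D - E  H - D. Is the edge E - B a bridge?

After removing E - B, the path E-D-H-C-F-G-B still connects them, so the edge is not a bridge.

No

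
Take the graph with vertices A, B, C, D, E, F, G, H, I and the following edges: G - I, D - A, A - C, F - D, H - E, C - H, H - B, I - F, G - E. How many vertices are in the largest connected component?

Starting from A we can reach A, B, C, D, E, F, G, H, I. That is one component of size 9.
The largest has 9 vertices.

9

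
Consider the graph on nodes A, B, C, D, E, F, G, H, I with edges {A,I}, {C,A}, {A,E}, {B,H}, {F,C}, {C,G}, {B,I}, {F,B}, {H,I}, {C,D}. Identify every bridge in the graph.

A-E, C-D, C-G

The edges on the cycle F-C-A-I-B-F are not bridges since each lies on that cycle.
But removing C—D disconnects C from D; removing C—G disconnects C from G; removing E—A disconnects E from A — these are bridges.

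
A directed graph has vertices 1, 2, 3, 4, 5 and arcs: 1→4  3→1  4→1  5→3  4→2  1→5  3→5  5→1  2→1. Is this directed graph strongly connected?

From 1 we can reach every vertex (1, 2, 3, 4, 5), and every vertex can reach 1 (1, 2, 3, 4, 5). So the whole graph is one strongly connected component.

Yes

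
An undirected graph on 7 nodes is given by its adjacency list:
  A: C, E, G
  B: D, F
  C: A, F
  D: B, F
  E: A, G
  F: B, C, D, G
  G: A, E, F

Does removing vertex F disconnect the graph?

Yes

Deleting F raises the number of components from 1 to 2, so F is a cut vertex.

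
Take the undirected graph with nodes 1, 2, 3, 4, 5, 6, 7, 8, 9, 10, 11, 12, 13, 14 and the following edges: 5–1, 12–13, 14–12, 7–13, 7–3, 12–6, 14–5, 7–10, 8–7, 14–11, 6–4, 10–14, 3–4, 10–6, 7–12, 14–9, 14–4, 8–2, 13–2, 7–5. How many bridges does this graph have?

The edges on the cycle 7-10-14-12-13-7 are not bridges since each lies on that cycle.
But removing 5–1 disconnects 5 from 1; removing 11–14 disconnects 11 from 14; removing 14–9 disconnects 14 from 9 — these are bridges.
That makes 3 bridges.

3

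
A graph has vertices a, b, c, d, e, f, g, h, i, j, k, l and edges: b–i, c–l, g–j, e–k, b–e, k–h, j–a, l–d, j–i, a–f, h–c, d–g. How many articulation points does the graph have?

Removing a increases the component count from 1 to 2, so a is a cut vertex.
Removing j increases the component count from 1 to 2, so j is a cut vertex.
By contrast removing k leaves 1 component; it is not a cut vertex. No other vertex is a cut vertex either.

2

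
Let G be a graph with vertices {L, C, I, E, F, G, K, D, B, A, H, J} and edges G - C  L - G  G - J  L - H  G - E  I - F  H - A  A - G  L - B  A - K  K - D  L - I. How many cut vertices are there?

Removing A increases the component count from 1 to 2, so A is a cut vertex.
Removing G increases the component count from 1 to 4, so G is a cut vertex.
Removing I increases the component count from 1 to 2, so I is a cut vertex.
Likewise K, L are cut vertices.
By contrast removing E leaves 1 component; it is not a cut vertex. No other vertex is a cut vertex either.

5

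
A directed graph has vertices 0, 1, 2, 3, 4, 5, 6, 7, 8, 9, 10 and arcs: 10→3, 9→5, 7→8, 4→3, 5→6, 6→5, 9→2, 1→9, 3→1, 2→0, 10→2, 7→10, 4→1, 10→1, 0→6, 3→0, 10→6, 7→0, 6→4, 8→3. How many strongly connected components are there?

4

{0, 1, 2, 3, 4, 5, 6, 9} are all mutually reachable — one SCC of size 8.
{7} is an SCC by itself.
{10} is an SCC by itself.
{8} is an SCC by itself.
That gives 4 strongly connected components.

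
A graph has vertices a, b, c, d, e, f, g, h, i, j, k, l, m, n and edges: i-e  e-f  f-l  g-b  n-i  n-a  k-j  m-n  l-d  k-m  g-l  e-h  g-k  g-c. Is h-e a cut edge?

Removing h-e leaves no path between h and e: the component count goes from 1 to 2. So it is a bridge.

Yes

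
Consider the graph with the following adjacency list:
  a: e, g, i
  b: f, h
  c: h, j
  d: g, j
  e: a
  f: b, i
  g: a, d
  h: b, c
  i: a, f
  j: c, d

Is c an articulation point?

No

Deleting c leaves 1 component (was 1) (its neighbors h, j remain connected to each other), so c is not a cut vertex.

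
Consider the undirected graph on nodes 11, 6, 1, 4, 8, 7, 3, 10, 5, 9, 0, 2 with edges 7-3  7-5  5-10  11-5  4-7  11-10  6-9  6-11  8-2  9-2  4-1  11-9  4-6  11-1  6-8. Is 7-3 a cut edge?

Yes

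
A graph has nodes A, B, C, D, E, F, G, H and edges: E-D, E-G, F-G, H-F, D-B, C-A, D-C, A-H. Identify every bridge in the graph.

The edges on the cycle E-D-C-A-H-F-G-E are not bridges since each lies on that cycle.
But removing D-B disconnects D from B — this is a bridge.

B-D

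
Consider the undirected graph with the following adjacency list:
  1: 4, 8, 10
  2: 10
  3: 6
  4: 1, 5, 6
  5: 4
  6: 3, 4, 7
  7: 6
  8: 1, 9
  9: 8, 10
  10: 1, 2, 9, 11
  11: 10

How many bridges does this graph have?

7

The edges on the cycle 8-1-10-9-8 are not bridges since each lies on that cycle.
But removing 1-4 disconnects 1 from 4; removing 4-5 disconnects 4 from 5; removing 6-7 disconnects 6 from 7; removing 10-11 disconnects 10 from 11 — these are bridges.
In total 7 edges are bridges.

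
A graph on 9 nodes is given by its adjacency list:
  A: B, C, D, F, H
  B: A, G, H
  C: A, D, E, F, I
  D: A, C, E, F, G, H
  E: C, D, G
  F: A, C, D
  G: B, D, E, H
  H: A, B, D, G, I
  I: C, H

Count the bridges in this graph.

0

The edges on the cycle D-G-E-D are not bridges since each lies on that cycle.
Every edge lies on some cycle, so there are no bridges.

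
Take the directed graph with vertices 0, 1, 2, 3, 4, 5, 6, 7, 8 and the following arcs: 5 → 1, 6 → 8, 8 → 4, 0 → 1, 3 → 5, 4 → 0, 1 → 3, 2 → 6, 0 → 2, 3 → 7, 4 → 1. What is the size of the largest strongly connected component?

5

{0, 2, 4, 6, 8} are all mutually reachable — one SCC of size 5.
{1, 3, 5} are all mutually reachable — one SCC of size 3.
{7} is an SCC by itself.
The largest has 5 vertices.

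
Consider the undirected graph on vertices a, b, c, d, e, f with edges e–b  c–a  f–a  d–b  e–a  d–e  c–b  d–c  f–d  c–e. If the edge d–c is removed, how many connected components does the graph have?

d and c are still connected via d-b-c, so the component count stays at 1.

1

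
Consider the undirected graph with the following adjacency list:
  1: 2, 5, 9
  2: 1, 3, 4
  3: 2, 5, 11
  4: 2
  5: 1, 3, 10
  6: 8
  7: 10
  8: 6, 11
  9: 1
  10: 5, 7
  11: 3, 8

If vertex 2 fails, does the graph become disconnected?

Deleting 2 raises the number of components from 1 to 2, so 2 is a cut vertex.

Yes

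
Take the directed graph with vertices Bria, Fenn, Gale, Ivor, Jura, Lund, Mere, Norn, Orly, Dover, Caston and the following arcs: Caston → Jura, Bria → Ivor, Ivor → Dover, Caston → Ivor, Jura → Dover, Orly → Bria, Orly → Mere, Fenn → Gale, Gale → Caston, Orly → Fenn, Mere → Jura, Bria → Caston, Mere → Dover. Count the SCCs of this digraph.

11

{Orly} is an SCC by itself.
{Bria} is an SCC by itself.
{Fenn} is an SCC by itself.
{Caston} is an SCC by itself.
{Mere} is an SCC by itself.
(and 6 more singleton SCCs)
That gives 11 strongly connected components.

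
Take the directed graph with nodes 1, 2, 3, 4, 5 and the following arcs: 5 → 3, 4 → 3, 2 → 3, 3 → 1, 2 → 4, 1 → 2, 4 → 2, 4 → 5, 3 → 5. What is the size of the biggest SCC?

5

{1, 2, 3, 4, 5} are all mutually reachable — one SCC of size 5.
The largest has 5 vertices.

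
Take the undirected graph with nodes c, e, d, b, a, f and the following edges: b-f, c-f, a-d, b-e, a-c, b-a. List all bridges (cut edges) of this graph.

The edges on the cycle b-a-c-f-b are not bridges since each lies on that cycle.
But removing e-b disconnects e from b; removing a-d disconnects a from d — these are bridges.

a-d, b-e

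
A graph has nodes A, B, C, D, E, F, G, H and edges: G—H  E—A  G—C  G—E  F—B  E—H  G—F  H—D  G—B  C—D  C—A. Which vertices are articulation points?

Removing G increases the component count from 1 to 2, so G is a cut vertex.
By contrast removing A leaves 1 component; it is not a cut vertex. No other vertex is a cut vertex either.

G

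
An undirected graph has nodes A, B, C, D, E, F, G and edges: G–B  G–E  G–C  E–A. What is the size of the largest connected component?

5

D is isolated — a component by itself.
F is isolated — a component by itself.
Starting from A we can reach A, B, C, E, G. That is one component of size 5.
The largest has 5 vertices.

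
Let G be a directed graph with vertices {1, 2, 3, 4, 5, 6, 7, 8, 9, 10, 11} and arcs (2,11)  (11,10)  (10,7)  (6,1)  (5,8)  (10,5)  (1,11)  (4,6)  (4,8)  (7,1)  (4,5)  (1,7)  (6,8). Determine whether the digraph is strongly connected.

There is no directed path from 9 to 3, so the graph is not strongly connected.

No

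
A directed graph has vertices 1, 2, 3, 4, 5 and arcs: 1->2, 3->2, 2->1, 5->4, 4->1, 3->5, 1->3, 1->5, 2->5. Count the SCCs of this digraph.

1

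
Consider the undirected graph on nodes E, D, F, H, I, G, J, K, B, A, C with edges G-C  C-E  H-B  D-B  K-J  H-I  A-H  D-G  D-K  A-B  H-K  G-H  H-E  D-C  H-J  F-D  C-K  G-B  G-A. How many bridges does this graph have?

2

The edges on the cycle G-A-B-G are not bridges since each lies on that cycle.
But removing I-H disconnects I from H; removing D-F disconnects D from F — these are bridges.
That makes 2 bridges.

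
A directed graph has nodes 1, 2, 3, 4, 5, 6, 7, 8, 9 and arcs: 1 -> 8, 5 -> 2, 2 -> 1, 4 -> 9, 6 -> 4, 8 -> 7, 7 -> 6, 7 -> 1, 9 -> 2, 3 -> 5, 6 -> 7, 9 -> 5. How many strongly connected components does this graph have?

{1, 2, 4, 5, 6, 7, 8, 9} are all mutually reachable — one SCC of size 8.
{3} is an SCC by itself.
That gives 2 strongly connected components.

2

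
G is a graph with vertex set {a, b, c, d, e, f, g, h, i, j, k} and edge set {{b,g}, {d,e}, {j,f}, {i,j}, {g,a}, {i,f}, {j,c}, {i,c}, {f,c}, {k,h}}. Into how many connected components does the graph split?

Starting from d we can reach d, e. That is one component of size 2.
Starting from h we can reach h, k. That is one component of size 2.
Starting from a we can reach a, b, g. That is one component of size 3.
Starting from c we can reach c, f, i, j. That is one component of size 4.
Total: 4 components.

4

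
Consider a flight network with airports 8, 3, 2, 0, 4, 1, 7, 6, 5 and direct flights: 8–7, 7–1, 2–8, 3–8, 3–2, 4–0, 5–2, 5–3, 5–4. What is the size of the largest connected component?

6 is isolated — a component by itself.
Starting from 0 we can reach 0, 1, 2, 3, 4, 5, 7, 8. That is one component of size 8.
The largest has 8 vertices.

8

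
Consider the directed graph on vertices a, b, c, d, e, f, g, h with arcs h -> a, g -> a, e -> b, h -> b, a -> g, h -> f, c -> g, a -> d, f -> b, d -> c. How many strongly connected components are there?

{a, c, d, g} are all mutually reachable — one SCC of size 4.
{f} is an SCC by itself.
{e} is an SCC by itself.
{b} is an SCC by itself.
{h} is an SCC by itself.
That gives 5 strongly connected components.

5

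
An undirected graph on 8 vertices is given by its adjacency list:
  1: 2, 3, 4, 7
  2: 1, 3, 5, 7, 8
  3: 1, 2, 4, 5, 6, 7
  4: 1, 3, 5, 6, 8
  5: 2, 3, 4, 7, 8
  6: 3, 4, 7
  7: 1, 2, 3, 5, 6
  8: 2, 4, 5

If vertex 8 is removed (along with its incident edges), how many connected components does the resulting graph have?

1

With 8 gone, the remaining components are: {1, 2, 3, 4, 5, 6, 7}.
That is 1 component.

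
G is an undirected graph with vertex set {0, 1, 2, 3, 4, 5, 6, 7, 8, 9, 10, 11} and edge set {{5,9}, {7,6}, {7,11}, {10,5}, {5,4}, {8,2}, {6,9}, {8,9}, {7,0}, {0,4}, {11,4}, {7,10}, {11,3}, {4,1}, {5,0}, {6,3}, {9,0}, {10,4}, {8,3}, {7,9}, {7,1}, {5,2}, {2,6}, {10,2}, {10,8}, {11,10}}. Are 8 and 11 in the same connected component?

Yes

From 8 we can reach 0, 1, 2, 3, 4, 5, 6, 7, 8, 9, 10, 11, which includes 11.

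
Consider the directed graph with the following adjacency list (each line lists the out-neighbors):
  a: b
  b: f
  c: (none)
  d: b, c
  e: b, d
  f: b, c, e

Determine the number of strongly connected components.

3

{b, d, e, f} are all mutually reachable — one SCC of size 4.
{c} is an SCC by itself.
{a} is an SCC by itself.
That gives 3 strongly connected components.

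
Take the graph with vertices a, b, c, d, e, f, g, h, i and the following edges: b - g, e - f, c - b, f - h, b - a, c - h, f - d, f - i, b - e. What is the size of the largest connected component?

Starting from a we can reach a, b, c, d, e, f, g, h, i. That is one component of size 9.
The largest has 9 vertices.

9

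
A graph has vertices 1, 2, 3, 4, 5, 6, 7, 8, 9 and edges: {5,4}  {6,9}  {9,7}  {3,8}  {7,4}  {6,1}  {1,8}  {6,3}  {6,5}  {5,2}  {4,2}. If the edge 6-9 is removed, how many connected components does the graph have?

6 and 9 are still connected via 6-5-4-7-9, so the component count stays at 1.

1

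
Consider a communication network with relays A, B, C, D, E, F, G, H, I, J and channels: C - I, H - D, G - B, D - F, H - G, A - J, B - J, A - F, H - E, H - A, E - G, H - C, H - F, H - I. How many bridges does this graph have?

0

The edges on the cycle H-C-I-H are not bridges since each lies on that cycle.
Every edge lies on some cycle, so there are no bridges.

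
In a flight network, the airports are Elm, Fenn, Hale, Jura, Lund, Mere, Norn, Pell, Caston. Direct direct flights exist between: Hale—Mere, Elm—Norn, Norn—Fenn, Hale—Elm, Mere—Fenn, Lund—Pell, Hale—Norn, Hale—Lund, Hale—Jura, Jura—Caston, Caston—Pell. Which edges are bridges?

none

The edges on the cycle Hale-Jura-Caston-Pell-Lund-Hale are not bridges since each lies on that cycle.
Every edge lies on some cycle, so there are no bridges.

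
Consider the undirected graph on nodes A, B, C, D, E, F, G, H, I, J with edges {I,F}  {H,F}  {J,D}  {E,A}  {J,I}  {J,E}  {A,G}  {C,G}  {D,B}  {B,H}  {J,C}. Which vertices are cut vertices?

J

Removing J increases the component count from 1 to 2, so J is a cut vertex.
By contrast removing A leaves 1 component; it is not a cut vertex. No other vertex is a cut vertex either.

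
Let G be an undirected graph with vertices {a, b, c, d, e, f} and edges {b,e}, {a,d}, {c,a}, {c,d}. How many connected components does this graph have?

3

f is isolated — a component by itself.
Starting from b we can reach b, e. That is one component of size 2.
Starting from a we can reach a, c, d. That is one component of size 3.
Total: 3 components.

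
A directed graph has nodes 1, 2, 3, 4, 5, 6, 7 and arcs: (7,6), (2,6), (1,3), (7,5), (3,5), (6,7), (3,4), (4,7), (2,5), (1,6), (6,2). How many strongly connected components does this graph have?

5

{2, 6, 7} are all mutually reachable — one SCC of size 3.
{1} is an SCC by itself.
{5} is an SCC by itself.
{4} is an SCC by itself.
{3} is an SCC by itself.
That gives 5 strongly connected components.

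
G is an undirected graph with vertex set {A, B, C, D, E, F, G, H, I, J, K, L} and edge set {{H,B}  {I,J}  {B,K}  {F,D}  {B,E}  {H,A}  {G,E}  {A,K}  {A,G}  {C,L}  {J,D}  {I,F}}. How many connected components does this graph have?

Starting from C we can reach C, L. That is one component of size 2.
Starting from D we can reach D, F, I, J. That is one component of size 4.
Starting from A we can reach A, B, E, G, H, K. That is one component of size 6.
Total: 3 components.

3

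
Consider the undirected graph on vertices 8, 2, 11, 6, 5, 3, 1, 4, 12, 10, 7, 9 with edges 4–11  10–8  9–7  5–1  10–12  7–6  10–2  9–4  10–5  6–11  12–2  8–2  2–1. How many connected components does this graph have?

3 is isolated — a component by itself.
Starting from 4 we can reach 4, 6, 7, 9, 11. That is one component of size 5.
Starting from 1 we can reach 1, 2, 5, 8, 10, 12. That is one component of size 6.
Total: 3 components.

3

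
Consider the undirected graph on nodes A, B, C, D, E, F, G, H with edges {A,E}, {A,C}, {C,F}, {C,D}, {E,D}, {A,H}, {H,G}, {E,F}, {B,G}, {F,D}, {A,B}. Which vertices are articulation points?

A

Removing A increases the component count from 1 to 2, so A is a cut vertex.
By contrast removing C leaves 1 component; it is not a cut vertex. No other vertex is a cut vertex either.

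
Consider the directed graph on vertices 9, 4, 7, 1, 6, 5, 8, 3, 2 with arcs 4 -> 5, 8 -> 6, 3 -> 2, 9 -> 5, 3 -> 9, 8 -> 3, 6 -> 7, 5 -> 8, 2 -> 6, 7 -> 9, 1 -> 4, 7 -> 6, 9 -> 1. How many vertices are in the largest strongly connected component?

{1, 2, 3, 4, 5, 6, 7, 8, 9} are all mutually reachable — one SCC of size 9.
The largest has 9 vertices.

9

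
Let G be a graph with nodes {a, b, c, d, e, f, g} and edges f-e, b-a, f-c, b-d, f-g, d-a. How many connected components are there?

Starting from a we can reach a, b, d. That is one component of size 3.
Starting from c we can reach c, e, f, g. That is one component of size 4.
Total: 2 components.

2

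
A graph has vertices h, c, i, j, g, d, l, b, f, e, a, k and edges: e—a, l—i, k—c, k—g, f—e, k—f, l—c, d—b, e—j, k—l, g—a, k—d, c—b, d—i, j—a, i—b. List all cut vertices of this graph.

k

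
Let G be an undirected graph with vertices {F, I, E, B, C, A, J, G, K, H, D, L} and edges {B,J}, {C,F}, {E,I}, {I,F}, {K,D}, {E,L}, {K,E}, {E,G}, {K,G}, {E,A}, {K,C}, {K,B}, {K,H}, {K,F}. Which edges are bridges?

The edges on the cycle K-E-I-F-K are not bridges since each lies on that cycle.
But removing E-A disconnects E from A; removing K-H disconnects K from H; removing D-K disconnects D from K; removing B-J disconnects B from J — these are bridges.
In total 6 edges are bridges.

A-E, B-J, B-K, D-K, E-L, H-K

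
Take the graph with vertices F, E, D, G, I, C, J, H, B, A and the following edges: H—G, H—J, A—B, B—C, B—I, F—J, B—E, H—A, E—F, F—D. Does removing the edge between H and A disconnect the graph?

No

After removing H—A, the path H-J-F-E-B-A still connects them, so the edge is not a bridge.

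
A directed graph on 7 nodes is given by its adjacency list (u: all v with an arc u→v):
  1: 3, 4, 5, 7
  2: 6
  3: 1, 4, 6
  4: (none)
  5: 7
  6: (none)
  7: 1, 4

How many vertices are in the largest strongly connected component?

4

{1, 3, 5, 7} are all mutually reachable — one SCC of size 4.
{6} is an SCC by itself.
{2} is an SCC by itself.
{4} is an SCC by itself.
The largest has 4 vertices.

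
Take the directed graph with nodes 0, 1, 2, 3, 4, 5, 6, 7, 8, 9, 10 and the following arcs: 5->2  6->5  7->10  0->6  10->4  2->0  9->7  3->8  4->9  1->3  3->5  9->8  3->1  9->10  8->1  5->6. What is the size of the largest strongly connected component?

4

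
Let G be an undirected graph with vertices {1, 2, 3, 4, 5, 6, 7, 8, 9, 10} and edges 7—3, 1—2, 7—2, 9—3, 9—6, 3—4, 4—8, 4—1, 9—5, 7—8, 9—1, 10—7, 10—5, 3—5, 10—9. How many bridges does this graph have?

The edges on the cycle 10-9-1-4-3-7-10 are not bridges since each lies on that cycle.
But removing 9—6 disconnects 9 from 6 — this is a bridge.

1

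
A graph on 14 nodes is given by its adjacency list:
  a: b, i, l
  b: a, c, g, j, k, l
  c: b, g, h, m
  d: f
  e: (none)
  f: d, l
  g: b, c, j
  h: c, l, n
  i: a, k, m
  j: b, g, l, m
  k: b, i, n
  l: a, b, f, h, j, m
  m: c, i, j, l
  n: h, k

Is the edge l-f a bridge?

Yes

Removing l-f leaves no path between l and f: the component count goes from 2 to 3. So it is a bridge.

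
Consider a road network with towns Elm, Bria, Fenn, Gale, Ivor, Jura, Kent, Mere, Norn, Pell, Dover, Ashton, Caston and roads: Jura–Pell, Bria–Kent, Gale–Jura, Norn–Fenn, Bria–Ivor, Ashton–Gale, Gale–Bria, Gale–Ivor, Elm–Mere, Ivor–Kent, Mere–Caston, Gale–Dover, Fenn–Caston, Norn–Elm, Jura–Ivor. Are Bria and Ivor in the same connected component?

Yes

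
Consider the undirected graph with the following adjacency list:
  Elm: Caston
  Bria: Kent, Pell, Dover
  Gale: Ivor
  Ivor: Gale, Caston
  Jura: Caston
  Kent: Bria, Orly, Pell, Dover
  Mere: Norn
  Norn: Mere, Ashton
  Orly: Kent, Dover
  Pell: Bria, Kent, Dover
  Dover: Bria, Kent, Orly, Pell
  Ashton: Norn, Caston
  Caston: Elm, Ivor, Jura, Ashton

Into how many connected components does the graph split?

Starting from Bria we can reach Bria, Kent, Orly, Pell, Dover. That is one component of size 5.
Starting from Elm we can reach Elm, Gale, Ivor, Jura, Mere, Norn, Ashton, Caston. That is one component of size 8.
Total: 2 components.

2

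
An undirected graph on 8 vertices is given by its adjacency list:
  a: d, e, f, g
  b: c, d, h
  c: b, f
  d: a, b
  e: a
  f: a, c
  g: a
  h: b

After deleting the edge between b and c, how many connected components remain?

1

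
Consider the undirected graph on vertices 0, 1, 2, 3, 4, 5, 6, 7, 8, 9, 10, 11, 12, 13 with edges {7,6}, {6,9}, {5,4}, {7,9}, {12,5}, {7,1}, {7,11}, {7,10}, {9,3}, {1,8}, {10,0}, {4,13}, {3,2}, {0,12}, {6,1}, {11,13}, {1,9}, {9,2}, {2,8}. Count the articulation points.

Removing 7 increases the component count from 1 to 2, so 7 is a cut vertex.
By contrast removing 1 leaves 1 component; it is not a cut vertex. No other vertex is a cut vertex either.

1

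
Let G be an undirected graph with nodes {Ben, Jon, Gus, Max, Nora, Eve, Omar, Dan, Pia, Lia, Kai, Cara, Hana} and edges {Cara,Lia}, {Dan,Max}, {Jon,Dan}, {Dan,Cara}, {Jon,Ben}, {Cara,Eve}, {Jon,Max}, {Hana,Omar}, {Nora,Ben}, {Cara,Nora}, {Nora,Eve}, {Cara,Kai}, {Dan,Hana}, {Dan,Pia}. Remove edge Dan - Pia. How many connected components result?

Before removal there are 2 components.
Dan - Pia is a bridge — removing it separates Dan's side from Pia's side.
After removal: 3 components.

3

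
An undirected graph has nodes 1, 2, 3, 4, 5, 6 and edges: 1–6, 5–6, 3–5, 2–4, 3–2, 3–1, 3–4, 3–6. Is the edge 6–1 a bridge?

No

After removing 6–1, the path 6-3-1 still connects them, so the edge is not a bridge.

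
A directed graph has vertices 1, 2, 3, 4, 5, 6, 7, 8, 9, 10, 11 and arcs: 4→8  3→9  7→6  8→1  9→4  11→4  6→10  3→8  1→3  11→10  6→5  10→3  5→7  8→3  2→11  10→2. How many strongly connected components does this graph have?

{1, 3, 4, 8, 9} are all mutually reachable — one SCC of size 5.
{2, 10, 11} are all mutually reachable — one SCC of size 3.
{5, 6, 7} are all mutually reachable — one SCC of size 3.
That gives 3 strongly connected components.

3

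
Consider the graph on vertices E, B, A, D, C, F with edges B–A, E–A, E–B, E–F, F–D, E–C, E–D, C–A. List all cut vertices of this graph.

Removing E increases the component count from 1 to 2, so E is a cut vertex.
By contrast removing F leaves 1 component; it is not a cut vertex. No other vertex is a cut vertex either.

E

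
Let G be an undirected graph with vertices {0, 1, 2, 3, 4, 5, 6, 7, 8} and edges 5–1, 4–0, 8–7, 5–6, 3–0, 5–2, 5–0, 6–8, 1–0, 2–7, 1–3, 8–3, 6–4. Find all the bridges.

none

The edges on the cycle 5-1-3-8-6-5 are not bridges since each lies on that cycle.
Every edge lies on some cycle, so there are no bridges.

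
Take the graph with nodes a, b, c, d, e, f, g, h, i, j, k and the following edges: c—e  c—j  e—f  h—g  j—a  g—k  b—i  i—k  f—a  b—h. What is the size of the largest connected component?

5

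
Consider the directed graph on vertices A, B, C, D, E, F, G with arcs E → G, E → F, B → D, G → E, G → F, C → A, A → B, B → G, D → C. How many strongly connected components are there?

3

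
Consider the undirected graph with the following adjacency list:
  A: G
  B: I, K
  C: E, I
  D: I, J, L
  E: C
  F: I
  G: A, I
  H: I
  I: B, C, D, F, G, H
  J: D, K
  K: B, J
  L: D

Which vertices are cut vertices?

Removing C increases the component count from 1 to 2, so C is a cut vertex.
Removing D increases the component count from 1 to 2, so D is a cut vertex.
Removing G increases the component count from 1 to 2, so G is a cut vertex.
Likewise I is a cut vertex.
By contrast removing J leaves 1 component; it is not a cut vertex. No other vertex is a cut vertex either.

C, D, G, I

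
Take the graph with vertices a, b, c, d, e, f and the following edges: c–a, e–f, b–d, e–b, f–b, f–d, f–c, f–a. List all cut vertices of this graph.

Removing f increases the component count from 1 to 2, so f is a cut vertex.
By contrast removing d leaves 1 component; it is not a cut vertex. No other vertex is a cut vertex either.

f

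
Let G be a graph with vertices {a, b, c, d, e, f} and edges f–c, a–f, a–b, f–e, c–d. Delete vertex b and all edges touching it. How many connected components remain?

1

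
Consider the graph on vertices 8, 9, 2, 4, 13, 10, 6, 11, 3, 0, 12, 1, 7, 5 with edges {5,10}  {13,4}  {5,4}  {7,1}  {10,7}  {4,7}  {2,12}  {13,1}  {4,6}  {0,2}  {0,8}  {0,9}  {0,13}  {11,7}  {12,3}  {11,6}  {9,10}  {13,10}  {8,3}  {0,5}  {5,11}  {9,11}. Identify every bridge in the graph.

The edges on the cycle 0-2-12-3-8-0 are not bridges since each lies on that cycle.
Every edge lies on some cycle, so there are no bridges.

none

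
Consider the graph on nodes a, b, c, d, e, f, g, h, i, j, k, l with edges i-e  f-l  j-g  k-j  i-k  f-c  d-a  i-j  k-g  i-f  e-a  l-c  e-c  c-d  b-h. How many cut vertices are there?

1

Removing i increases the component count from 2 to 3, so i is a cut vertex.
By contrast removing b leaves 2 components; it is not a cut vertex. No other vertex is a cut vertex either.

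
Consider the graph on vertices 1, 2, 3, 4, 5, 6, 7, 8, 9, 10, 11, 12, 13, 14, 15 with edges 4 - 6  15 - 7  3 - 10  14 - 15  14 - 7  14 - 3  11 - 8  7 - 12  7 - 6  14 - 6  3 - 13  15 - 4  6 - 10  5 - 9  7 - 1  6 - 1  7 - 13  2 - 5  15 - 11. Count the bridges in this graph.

5

The edges on the cycle 14-15-4-6-14 are not bridges since each lies on that cycle.
But removing 12 - 7 disconnects 12 from 7; removing 15 - 11 disconnects 15 from 11; removing 5 - 9 disconnects 5 from 9; removing 11 - 8 disconnects 11 from 8 — these are bridges.
In total 5 edges are bridges.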